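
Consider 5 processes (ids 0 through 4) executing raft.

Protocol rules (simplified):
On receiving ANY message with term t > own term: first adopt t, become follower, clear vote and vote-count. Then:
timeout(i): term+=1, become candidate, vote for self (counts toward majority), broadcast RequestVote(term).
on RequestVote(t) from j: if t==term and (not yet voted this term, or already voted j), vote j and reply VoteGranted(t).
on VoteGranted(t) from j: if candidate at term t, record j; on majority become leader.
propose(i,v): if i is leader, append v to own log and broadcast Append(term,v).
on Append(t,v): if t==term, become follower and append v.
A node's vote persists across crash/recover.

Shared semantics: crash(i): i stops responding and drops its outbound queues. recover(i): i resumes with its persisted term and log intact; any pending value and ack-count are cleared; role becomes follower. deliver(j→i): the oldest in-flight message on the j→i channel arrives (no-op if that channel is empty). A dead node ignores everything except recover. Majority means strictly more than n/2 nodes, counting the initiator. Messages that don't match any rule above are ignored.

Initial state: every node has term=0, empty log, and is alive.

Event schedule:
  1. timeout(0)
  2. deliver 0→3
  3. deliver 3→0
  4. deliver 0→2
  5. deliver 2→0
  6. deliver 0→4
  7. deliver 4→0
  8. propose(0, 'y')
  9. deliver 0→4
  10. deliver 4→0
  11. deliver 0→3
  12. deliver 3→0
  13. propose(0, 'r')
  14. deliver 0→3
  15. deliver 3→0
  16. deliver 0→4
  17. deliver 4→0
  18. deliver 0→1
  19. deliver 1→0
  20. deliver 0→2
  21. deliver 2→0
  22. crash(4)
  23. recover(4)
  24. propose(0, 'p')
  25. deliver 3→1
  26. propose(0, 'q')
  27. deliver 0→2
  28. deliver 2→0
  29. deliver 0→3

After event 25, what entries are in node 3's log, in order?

y,r

after 1 — timeout(0): n0:cand/t1/[-]
after 2 — deliver 0→3: n3:foll/t1/[-]
after 3 — deliver 3→0: ·
after 4 — deliver 0→2: n2:foll/t1/[-]
after 5 — deliver 2→0: n0:lead/t1/[-]
after 6 — deliver 0→4: n4:foll/t1/[-]
after 7 — deliver 4→0: ·
after 8 — propose(0,'y'): n0:lead/t1/[y]
after 9 — deliver 0→4: n4:foll/t1/[y]
after 10 — deliver 4→0: ·
after 11 — deliver 0→3: n3:foll/t1/[y]
after 12 — deliver 3→0: ·
after 13 — propose(0,'r'): n0:lead/t1/[y,r]
after 14 — deliver 0→3: n3:foll/t1/[y,r]
after 15 — deliver 3→0: ·
after 16 — deliver 0→4: n4:foll/t1/[y,r]
after 17 — deliver 4→0: ·
after 18 — deliver 0→1: n1:foll/t1/[-]
after 19 — deliver 1→0: ·
after 20 — deliver 0→2: n2:foll/t1/[y]
after 21 — deliver 2→0: ·
after 22 — crash(4): n4:✗foll/t1/[y,r]
after 23 — recover(4): n4:foll/t1/[y,r]
after 24 — propose(0,'p'): n0:lead/t1/[y,r,p]
after 25 — deliver 3→1: ·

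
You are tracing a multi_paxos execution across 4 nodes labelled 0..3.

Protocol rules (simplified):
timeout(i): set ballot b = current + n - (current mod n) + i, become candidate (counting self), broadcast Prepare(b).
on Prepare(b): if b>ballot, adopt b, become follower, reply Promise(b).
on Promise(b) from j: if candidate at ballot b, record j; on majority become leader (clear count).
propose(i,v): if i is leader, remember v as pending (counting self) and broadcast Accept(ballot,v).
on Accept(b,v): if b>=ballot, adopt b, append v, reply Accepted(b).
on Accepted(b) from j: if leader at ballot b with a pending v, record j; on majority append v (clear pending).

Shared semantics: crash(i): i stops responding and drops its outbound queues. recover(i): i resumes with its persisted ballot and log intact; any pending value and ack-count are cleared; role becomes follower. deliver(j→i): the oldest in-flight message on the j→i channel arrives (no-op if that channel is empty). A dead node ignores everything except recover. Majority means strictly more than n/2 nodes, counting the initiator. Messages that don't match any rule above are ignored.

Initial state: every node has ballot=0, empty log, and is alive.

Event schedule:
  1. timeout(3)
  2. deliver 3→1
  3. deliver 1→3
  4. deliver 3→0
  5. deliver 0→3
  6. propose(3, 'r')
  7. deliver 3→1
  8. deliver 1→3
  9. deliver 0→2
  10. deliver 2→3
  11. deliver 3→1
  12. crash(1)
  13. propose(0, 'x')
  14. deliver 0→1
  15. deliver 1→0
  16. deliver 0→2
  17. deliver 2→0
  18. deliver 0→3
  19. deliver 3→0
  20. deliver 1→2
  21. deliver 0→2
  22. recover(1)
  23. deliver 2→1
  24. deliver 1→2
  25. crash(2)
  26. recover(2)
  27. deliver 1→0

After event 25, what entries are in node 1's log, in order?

[1] timeout(3) → N3(cand b7 [-])
[2] deliver 3→1 → N1(foll b7 [-])
[3] deliver 1→3 → ∅
[4] deliver 3→0 → N0(foll b7 [-])
[5] deliver 0→3 → N3(lead b7 [-])
[6] propose(3,'r') → ∅
[7] deliver 3→1 → N1(foll b7 [r])
[8] deliver 1→3 → ∅
[9] deliver 0→2 → ∅
[10] deliver 2→3 → ∅
[11] deliver 3→1 → ∅
[12] crash(1) → N1(✗foll b7 [r])
[13] propose(0,'x') → ∅
[14] deliver 0→1 → ∅
[15] deliver 1→0 → ∅
[16] deliver 0→2 → ∅
[17] deliver 2→0 → ∅
[18] deliver 0→3 → ∅
[19] deliver 3→0 → N0(foll b7 [r])
[20] deliver 1→2 → ∅
[21] deliver 0→2 → ∅
[22] recover(1) → N1(foll b7 [r])
[23] deliver 2→1 → ∅
[24] deliver 1→2 → ∅
[25] crash(2) → N2(✗foll b0 [-])

r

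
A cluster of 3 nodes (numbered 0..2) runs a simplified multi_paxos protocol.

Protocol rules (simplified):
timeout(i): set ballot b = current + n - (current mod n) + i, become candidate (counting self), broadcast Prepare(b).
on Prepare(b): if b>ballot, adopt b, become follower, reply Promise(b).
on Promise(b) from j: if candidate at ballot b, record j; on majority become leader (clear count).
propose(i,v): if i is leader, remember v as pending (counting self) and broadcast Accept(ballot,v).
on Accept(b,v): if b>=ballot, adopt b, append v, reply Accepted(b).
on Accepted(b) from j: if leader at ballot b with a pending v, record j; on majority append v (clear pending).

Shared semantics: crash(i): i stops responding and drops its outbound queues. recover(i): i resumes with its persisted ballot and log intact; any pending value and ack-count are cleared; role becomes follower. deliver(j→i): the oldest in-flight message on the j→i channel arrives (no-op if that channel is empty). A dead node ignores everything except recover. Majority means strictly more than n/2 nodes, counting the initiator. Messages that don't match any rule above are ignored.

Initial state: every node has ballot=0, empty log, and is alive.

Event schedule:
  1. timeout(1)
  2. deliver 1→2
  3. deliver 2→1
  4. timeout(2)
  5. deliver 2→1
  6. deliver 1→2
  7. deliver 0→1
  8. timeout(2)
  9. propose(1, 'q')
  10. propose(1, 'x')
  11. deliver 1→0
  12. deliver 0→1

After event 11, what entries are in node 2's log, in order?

empty

after 1 — timeout(1): n1:cand/b4/[-]
after 2 — deliver 1→2: n2:foll/b4/[-]
after 3 — deliver 2→1: n1:lead/b4/[-]
after 4 — timeout(2): n2:cand/b8/[-]
after 5 — deliver 2→1: n1:foll/b8/[-]
after 6 — deliver 1→2: n2:lead/b8/[-]
after 7 — deliver 0→1: ·
after 8 — timeout(2): n2:cand/b11/[-]
after 9 — propose(1,'q'): ·
after 10 — propose(1,'x'): ·
after 11 — deliver 1→0: n0:foll/b4/[-]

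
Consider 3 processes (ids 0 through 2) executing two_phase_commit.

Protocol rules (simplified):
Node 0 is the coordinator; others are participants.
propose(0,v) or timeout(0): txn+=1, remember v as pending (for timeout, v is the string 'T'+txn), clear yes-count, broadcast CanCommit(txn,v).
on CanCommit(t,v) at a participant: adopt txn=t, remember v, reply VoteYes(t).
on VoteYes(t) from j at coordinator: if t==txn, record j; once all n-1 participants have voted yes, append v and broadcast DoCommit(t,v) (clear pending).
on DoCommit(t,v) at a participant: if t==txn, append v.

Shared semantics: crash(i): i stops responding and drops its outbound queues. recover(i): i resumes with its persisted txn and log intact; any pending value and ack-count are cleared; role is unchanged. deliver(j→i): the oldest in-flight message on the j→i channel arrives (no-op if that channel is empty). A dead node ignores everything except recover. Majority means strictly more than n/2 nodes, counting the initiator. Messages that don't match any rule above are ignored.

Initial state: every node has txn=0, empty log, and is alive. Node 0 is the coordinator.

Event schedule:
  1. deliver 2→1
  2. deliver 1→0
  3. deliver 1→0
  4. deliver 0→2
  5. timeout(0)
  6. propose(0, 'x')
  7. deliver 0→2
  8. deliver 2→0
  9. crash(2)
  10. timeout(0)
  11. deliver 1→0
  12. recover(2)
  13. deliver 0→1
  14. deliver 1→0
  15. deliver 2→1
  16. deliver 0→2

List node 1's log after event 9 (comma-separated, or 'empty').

1. deliver 2→1:  nop
2. deliver 1→0:  nop
3. deliver 1→0:  nop
4. deliver 0→2:  nop
5. timeout(0):  <0:coor t1 ->
6. propose(0,'x'):  <0:coor t2 ->
7. deliver 0→2:  <2:part t1 ->
8. deliver 2→0:  nop
9. crash(2):  <2:✗part t1 ->

empty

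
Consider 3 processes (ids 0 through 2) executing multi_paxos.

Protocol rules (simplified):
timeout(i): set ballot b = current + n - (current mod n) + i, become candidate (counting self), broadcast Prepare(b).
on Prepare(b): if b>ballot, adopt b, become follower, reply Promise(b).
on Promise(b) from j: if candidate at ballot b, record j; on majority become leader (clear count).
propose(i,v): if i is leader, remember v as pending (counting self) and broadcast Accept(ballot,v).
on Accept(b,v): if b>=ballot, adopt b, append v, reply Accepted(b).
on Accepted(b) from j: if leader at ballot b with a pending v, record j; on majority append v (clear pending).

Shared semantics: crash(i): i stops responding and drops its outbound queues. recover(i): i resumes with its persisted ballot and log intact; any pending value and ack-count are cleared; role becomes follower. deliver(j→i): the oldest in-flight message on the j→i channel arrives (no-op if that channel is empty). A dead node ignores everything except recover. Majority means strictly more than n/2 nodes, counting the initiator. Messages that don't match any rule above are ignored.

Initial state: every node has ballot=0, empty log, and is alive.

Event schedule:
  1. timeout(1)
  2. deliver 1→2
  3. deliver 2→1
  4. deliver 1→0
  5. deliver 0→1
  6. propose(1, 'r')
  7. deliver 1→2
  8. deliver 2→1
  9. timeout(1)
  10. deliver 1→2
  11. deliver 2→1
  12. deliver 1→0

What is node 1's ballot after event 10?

7

after 1 — timeout(1): n1:cand/b4/[-]
after 2 — deliver 1→2: n2:foll/b4/[-]
after 3 — deliver 2→1: n1:lead/b4/[-]
after 4 — deliver 1→0: n0:foll/b4/[-]
after 5 — deliver 0→1: ·
after 6 — propose(1,'r'): ·
after 7 — deliver 1→2: n2:foll/b4/[r]
after 8 — deliver 2→1: n1:lead/b4/[r]
after 9 — timeout(1): n1:cand/b7/[r]
after 10 — deliver 1→2: n2:foll/b7/[r]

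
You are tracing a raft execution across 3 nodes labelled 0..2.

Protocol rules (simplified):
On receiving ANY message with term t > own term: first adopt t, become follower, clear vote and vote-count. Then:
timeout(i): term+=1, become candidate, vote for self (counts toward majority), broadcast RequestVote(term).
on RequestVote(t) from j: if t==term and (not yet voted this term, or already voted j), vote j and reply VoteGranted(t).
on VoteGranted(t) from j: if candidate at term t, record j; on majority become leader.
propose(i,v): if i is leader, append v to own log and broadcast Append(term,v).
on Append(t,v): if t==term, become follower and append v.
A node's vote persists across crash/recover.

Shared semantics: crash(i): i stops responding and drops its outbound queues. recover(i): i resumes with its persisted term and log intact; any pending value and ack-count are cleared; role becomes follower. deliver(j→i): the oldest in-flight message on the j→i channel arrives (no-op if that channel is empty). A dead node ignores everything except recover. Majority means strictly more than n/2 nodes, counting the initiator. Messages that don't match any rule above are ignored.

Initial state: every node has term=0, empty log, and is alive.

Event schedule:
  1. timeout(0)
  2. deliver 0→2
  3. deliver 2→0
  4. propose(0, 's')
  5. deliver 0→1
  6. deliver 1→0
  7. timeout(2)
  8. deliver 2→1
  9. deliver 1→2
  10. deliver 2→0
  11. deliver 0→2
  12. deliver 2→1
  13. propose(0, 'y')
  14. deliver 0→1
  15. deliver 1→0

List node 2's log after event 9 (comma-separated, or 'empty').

empty

1. timeout(0):  <0:cand t1 ->
2. deliver 0→2:  <2:foll t1 ->
3. deliver 2→0:  <0:lead t1 ->
4. propose(0,'s'):  <0:lead t1 s>
5. deliver 0→1:  <1:foll t1 ->
6. deliver 1→0:  nop
7. timeout(2):  <2:cand t2 ->
8. deliver 2→1:  <1:foll t2 ->
9. deliver 1→2:  <2:lead t2 ->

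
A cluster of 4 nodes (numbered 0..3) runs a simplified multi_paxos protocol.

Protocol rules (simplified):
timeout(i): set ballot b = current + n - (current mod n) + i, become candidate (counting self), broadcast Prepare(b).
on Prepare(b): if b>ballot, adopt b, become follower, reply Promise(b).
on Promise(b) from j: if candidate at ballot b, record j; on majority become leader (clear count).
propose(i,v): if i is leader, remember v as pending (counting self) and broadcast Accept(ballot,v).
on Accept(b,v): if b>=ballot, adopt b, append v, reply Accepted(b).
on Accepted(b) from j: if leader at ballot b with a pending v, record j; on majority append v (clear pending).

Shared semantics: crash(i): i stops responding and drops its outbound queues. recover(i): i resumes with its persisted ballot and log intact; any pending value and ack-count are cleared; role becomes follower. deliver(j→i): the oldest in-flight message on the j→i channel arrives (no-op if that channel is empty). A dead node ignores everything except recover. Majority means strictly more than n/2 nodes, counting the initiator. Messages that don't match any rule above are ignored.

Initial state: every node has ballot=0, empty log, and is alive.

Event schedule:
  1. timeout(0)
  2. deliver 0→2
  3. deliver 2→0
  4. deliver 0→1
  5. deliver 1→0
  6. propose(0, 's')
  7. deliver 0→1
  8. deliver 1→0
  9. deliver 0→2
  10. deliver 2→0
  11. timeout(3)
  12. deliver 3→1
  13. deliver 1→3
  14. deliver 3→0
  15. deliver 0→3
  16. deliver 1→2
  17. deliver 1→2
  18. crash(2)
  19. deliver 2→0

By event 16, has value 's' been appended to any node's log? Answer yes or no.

after 1 — timeout(0): n0:cand/b4/[-]
after 2 — deliver 0→2: n2:foll/b4/[-]
after 3 — deliver 2→0: ·
after 4 — deliver 0→1: n1:foll/b4/[-]
after 5 — deliver 1→0: n0:lead/b4/[-]
after 6 — propose(0,'s'): ·
after 7 — deliver 0→1: n1:foll/b4/[s]
after 8 — deliver 1→0: ·
after 9 — deliver 0→2: n2:foll/b4/[s]
after 10 — deliver 2→0: n0:lead/b4/[s]
after 11 — timeout(3): n3:cand/b7/[-]
after 12 — deliver 3→1: n1:foll/b7/[s]
after 13 — deliver 1→3: ·
after 14 — deliver 3→0: n0:foll/b7/[s]
after 15 — deliver 0→3: ·
after 16 — deliver 1→2: ·

yes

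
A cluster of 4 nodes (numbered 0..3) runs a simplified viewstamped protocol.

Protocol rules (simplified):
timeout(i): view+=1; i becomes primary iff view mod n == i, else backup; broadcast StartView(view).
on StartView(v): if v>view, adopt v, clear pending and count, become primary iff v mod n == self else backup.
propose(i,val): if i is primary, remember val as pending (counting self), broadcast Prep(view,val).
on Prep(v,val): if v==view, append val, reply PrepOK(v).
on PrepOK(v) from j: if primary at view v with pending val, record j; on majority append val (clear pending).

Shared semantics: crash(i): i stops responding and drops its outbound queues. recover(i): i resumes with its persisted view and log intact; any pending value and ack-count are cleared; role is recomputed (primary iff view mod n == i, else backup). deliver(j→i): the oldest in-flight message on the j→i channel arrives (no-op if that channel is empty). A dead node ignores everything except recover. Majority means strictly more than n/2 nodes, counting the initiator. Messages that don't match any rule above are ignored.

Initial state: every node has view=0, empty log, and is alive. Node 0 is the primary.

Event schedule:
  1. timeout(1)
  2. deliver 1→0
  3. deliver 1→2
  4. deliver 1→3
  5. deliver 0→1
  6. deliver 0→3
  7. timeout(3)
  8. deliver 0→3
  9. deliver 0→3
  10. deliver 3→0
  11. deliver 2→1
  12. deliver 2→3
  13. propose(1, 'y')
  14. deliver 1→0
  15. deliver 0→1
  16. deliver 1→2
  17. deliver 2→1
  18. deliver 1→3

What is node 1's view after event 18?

1

e1 timeout(1): 1[prim,v=1,-]
e2 deliver 1→0: 0[back,v=1,-]
e3 deliver 1→2: 2[back,v=1,-]
e4 deliver 1→3: 3[back,v=1,-]
e5 deliver 0→1: ·
e6 deliver 0→3: ·
e7 timeout(3): 3[back,v=2,-]
e8 deliver 0→3: ·
e9 deliver 0→3: ·
e10 deliver 3→0: 0[back,v=2,-]
e11 deliver 2→1: ·
e12 deliver 2→3: ·
e13 propose(1,'y'): ·
e14 deliver 1→0: ·
e15 deliver 0→1: ·
e16 deliver 1→2: 2[back,v=1,y]
e17 deliver 2→1: ·
e18 deliver 1→3: ·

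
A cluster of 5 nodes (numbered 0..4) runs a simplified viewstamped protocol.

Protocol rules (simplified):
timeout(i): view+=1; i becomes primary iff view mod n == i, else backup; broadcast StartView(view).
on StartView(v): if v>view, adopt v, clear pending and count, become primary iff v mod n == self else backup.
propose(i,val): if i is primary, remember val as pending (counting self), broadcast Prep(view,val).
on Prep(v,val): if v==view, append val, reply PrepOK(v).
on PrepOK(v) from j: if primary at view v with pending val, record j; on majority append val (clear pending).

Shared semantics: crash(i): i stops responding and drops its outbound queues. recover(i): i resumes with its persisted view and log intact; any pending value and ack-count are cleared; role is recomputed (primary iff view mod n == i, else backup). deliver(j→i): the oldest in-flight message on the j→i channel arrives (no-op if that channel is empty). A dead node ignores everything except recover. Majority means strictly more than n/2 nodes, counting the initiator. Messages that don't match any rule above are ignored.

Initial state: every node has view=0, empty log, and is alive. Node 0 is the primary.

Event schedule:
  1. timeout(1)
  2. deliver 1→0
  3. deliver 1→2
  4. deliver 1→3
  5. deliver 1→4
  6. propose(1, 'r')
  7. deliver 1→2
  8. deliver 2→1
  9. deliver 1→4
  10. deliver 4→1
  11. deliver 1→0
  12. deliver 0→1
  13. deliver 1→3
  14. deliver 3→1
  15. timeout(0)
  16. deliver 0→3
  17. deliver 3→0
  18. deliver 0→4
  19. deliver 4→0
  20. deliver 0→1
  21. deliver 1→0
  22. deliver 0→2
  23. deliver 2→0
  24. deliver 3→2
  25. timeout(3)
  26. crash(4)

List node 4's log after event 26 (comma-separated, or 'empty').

r

step 1 timeout(1): 1={prim,v=1,log=-}
step 2 deliver 1→0: 0={back,v=1,log=-}
step 3 deliver 1→2: 2={back,v=1,log=-}
step 4 deliver 1→3: 3={back,v=1,log=-}
step 5 deliver 1→4: 4={back,v=1,log=-}
step 6 propose(1,'r'): —
step 7 deliver 1→2: 2={back,v=1,log=r}
step 8 deliver 2→1: —
step 9 deliver 1→4: 4={back,v=1,log=r}
step 10 deliver 4→1: 1={prim,v=1,log=r}
step 11 deliver 1→0: 0={back,v=1,log=r}
step 12 deliver 0→1: —
step 13 deliver 1→3: 3={back,v=1,log=r}
step 14 deliver 3→1: —
step 15 timeout(0): 0={back,v=2,log=r}
step 16 deliver 0→3: 3={back,v=2,log=r}
step 17 deliver 3→0: —
step 18 deliver 0→4: 4={back,v=2,log=r}
step 19 deliver 4→0: —
step 20 deliver 0→1: 1={back,v=2,log=r}
step 21 deliver 1→0: —
step 22 deliver 0→2: 2={prim,v=2,log=r}
step 23 deliver 2→0: —
step 24 deliver 3→2: —
step 25 timeout(3): 3={prim,v=3,log=r}
step 26 crash(4): 4={✗back,v=2,log=r}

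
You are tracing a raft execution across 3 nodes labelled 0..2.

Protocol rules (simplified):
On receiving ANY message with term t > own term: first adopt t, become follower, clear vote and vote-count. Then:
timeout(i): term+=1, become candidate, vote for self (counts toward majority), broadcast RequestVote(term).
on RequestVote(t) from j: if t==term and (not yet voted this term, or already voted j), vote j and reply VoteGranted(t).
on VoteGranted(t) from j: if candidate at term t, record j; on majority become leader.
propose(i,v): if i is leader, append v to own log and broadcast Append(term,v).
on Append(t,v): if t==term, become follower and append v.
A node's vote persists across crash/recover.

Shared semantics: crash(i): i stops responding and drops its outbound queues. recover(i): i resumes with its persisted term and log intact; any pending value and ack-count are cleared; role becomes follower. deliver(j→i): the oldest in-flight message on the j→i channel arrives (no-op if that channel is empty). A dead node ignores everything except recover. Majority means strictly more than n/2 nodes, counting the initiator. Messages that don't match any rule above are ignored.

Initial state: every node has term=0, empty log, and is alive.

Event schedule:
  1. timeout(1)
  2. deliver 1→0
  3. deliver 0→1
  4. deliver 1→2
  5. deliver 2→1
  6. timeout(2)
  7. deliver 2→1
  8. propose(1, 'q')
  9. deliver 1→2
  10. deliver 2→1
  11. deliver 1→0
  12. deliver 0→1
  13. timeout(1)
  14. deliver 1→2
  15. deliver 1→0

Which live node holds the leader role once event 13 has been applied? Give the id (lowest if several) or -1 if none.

after 1 — timeout(1): n1:cand/t1/[-]
after 2 — deliver 1→0: n0:foll/t1/[-]
after 3 — deliver 0→1: n1:lead/t1/[-]
after 4 — deliver 1→2: n2:foll/t1/[-]
after 5 — deliver 2→1: ·
after 6 — timeout(2): n2:cand/t2/[-]
after 7 — deliver 2→1: n1:foll/t2/[-]
after 8 — propose(1,'q'): ·
after 9 — deliver 1→2: n2:lead/t2/[-]
after 10 — deliver 2→1: ·
after 11 — deliver 1→0: ·
after 12 — deliver 0→1: ·
after 13 — timeout(1): n1:cand/t3/[-]

2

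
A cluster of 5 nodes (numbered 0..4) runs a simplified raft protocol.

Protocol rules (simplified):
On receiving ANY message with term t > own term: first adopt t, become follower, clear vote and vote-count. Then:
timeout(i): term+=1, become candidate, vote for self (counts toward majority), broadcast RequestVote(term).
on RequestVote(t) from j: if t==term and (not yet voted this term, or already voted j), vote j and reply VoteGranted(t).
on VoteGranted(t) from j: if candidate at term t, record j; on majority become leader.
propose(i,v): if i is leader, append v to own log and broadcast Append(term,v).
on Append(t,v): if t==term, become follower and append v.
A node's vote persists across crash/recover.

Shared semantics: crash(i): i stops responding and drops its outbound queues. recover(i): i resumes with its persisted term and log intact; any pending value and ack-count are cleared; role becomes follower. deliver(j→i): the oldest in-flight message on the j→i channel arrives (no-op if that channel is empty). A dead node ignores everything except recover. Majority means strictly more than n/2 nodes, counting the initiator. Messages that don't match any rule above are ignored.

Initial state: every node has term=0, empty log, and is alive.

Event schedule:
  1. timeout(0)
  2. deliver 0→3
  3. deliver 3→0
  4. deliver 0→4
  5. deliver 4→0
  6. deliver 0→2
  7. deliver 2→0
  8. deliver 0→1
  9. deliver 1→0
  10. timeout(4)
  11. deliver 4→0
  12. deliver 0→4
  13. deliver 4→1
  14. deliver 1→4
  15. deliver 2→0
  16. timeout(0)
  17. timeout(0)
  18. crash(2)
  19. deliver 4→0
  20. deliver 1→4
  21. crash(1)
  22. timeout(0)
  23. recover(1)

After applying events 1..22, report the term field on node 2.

1

step 1 timeout(0): 0={cand,t=1,log=-}
step 2 deliver 0→3: 3={foll,t=1,log=-}
step 3 deliver 3→0: —
step 4 deliver 0→4: 4={foll,t=1,log=-}
step 5 deliver 4→0: 0={lead,t=1,log=-}
step 6 deliver 0→2: 2={foll,t=1,log=-}
step 7 deliver 2→0: —
step 8 deliver 0→1: 1={foll,t=1,log=-}
step 9 deliver 1→0: —
step 10 timeout(4): 4={cand,t=2,log=-}
step 11 deliver 4→0: 0={foll,t=2,log=-}
step 12 deliver 0→4: —
step 13 deliver 4→1: 1={foll,t=2,log=-}
step 14 deliver 1→4: 4={lead,t=2,log=-}
step 15 deliver 2→0: —
step 16 timeout(0): 0={cand,t=3,log=-}
step 17 timeout(0): 0={cand,t=4,log=-}
step 18 crash(2): 2={✗foll,t=1,log=-}
step 19 deliver 4→0: —
step 20 deliver 1→4: —
step 21 crash(1): 1={✗foll,t=2,log=-}
step 22 timeout(0): 0={cand,t=5,log=-}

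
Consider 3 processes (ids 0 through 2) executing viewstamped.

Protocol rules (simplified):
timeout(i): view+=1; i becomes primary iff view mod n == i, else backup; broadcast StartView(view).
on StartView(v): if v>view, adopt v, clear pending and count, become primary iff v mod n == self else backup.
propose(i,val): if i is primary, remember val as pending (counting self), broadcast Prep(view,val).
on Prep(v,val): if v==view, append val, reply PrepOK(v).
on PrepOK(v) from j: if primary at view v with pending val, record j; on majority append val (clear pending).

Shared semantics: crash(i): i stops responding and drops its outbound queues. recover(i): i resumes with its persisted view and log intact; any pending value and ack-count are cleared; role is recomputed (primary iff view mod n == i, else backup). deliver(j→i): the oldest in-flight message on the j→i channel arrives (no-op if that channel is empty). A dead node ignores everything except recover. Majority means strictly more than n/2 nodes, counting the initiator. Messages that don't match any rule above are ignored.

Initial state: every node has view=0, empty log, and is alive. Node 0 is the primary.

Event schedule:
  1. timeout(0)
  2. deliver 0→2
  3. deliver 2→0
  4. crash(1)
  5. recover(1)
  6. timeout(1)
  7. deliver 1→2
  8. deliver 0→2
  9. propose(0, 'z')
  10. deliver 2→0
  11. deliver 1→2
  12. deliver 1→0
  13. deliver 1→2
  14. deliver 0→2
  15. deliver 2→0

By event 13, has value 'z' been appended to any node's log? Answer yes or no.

no

[1] timeout(0) → N0(back v1 [-])
[2] deliver 0→2 → N2(back v1 [-])
[3] deliver 2→0 → ∅
[4] crash(1) → N1(✗back v0 [-])
[5] recover(1) → N1(back v0 [-])
[6] timeout(1) → N1(prim v1 [-])
[7] deliver 1→2 → ∅
[8] deliver 0→2 → ∅
[9] propose(0,'z') → ∅
[10] deliver 2→0 → ∅
[11] deliver 1→2 → ∅
[12] deliver 1→0 → ∅
[13] deliver 1→2 → ∅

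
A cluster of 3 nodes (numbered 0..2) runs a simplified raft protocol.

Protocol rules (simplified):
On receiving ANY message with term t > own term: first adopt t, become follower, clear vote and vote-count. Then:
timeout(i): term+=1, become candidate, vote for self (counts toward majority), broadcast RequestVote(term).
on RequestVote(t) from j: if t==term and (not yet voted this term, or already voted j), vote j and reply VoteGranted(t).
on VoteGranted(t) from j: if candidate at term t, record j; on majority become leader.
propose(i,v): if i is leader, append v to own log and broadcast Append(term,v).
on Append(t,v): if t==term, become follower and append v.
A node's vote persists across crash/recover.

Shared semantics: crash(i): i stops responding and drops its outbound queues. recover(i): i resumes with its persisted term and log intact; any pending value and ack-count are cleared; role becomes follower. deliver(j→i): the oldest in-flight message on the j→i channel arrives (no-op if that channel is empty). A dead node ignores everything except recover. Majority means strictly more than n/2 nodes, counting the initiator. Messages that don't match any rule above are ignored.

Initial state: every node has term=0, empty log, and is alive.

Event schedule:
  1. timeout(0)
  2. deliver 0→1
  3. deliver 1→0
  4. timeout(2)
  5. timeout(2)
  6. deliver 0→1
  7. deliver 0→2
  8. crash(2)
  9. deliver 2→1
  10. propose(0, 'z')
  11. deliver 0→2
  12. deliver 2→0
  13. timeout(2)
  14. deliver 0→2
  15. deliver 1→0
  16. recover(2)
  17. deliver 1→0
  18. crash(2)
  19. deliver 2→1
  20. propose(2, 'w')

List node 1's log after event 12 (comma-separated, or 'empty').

empty

after 1 — timeout(0): n0:cand/t1/[-]
after 2 — deliver 0→1: n1:foll/t1/[-]
after 3 — deliver 1→0: n0:lead/t1/[-]
after 4 — timeout(2): n2:cand/t1/[-]
after 5 — timeout(2): n2:cand/t2/[-]
after 6 — deliver 0→1: ·
after 7 — deliver 0→2: ·
after 8 — crash(2): n2:✗cand/t2/[-]
after 9 — deliver 2→1: ·
after 10 — propose(0,'z'): n0:lead/t1/[z]
after 11 — deliver 0→2: ·
after 12 — deliver 2→0: ·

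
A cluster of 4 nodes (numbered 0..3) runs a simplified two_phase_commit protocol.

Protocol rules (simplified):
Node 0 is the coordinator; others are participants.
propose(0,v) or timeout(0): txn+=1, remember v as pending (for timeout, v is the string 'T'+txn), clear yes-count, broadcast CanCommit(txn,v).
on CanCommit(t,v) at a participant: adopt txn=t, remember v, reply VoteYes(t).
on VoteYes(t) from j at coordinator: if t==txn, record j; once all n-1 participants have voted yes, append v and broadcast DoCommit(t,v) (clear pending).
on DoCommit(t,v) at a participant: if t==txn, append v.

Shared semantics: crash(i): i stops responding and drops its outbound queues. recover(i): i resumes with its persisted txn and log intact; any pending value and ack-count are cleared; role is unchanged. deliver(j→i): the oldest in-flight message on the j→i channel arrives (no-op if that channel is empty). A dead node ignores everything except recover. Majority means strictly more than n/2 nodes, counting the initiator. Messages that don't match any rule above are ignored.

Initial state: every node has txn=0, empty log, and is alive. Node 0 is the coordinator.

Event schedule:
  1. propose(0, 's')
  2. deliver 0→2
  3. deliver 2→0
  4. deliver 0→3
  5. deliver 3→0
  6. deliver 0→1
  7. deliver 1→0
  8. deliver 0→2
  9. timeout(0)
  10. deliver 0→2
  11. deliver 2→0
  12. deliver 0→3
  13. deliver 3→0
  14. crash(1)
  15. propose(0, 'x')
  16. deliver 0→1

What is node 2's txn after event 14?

1. propose(0,'s'):  <0:coor t1 ->
2. deliver 0→2:  <2:part t1 ->
3. deliver 2→0:  nop
4. deliver 0→3:  <3:part t1 ->
5. deliver 3→0:  nop
6. deliver 0→1:  <1:part t1 ->
7. deliver 1→0:  <0:coor t1 s>
8. deliver 0→2:  <2:part t1 s>
9. timeout(0):  <0:coor t2 s>
10. deliver 0→2:  <2:part t2 s>
11. deliver 2→0:  nop
12. deliver 0→3:  <3:part t1 s>
13. deliver 3→0:  nop
14. crash(1):  <1:✗part t1 ->

2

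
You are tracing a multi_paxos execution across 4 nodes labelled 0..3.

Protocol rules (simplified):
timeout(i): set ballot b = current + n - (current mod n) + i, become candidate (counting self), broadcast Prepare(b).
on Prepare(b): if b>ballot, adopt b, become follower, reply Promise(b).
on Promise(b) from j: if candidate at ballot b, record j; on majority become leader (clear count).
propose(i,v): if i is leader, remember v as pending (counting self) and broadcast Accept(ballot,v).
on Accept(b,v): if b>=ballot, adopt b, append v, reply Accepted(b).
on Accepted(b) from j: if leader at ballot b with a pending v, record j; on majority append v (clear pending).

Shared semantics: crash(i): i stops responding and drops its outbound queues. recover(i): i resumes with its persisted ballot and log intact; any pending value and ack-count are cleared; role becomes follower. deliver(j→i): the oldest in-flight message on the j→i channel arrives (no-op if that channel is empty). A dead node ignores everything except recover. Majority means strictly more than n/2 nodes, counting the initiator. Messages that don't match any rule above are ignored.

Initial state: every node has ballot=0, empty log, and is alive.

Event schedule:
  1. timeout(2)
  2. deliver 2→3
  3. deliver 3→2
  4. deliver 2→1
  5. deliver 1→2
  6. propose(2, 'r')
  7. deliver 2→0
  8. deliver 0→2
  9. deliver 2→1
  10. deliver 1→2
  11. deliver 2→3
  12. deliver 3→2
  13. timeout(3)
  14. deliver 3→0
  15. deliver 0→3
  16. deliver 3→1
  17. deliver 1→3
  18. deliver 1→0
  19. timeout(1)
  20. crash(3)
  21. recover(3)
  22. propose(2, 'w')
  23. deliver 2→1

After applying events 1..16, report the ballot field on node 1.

11

e1 timeout(2): 2[cand,b=6,-]
e2 deliver 2→3: 3[foll,b=6,-]
e3 deliver 3→2: ·
e4 deliver 2→1: 1[foll,b=6,-]
e5 deliver 1→2: 2[lead,b=6,-]
e6 propose(2,'r'): ·
e7 deliver 2→0: 0[foll,b=6,-]
e8 deliver 0→2: ·
e9 deliver 2→1: 1[foll,b=6,r]
e10 deliver 1→2: ·
e11 deliver 2→3: 3[foll,b=6,r]
e12 deliver 3→2: 2[lead,b=6,r]
e13 timeout(3): 3[cand,b=11,r]
e14 deliver 3→0: 0[foll,b=11,-]
e15 deliver 0→3: ·
e16 deliver 3→1: 1[foll,b=11,r]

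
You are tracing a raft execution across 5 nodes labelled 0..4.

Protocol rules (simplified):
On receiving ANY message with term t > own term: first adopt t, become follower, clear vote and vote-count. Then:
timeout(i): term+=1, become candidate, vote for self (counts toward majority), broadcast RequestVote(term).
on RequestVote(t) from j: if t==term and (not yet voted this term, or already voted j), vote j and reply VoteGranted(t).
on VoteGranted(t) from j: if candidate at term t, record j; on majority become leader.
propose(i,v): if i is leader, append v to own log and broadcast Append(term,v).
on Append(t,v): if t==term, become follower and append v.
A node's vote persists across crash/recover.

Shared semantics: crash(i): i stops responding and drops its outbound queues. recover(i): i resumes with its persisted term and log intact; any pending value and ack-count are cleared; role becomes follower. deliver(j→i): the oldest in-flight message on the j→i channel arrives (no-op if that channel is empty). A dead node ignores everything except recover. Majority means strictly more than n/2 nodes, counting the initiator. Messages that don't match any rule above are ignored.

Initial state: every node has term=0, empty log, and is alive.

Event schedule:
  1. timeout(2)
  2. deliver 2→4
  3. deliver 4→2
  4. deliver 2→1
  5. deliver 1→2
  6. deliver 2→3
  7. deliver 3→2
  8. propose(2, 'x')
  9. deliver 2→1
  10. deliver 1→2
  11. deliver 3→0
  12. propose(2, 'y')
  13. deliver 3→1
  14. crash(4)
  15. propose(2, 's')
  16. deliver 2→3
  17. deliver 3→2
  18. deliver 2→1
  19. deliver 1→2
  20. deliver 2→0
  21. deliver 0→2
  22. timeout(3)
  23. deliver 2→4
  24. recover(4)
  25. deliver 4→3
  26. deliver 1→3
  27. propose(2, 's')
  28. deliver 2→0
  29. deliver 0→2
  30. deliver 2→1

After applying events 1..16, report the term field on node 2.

e1 timeout(2): 2[cand,t=1,-]
e2 deliver 2→4: 4[foll,t=1,-]
e3 deliver 4→2: ·
e4 deliver 2→1: 1[foll,t=1,-]
e5 deliver 1→2: 2[lead,t=1,-]
e6 deliver 2→3: 3[foll,t=1,-]
e7 deliver 3→2: ·
e8 propose(2,'x'): 2[lead,t=1,x]
e9 deliver 2→1: 1[foll,t=1,x]
e10 deliver 1→2: ·
e11 deliver 3→0: ·
e12 propose(2,'y'): 2[lead,t=1,x,y]
e13 deliver 3→1: ·
e14 crash(4): 4[✗foll,t=1,-]
e15 propose(2,'s'): 2[lead,t=1,x,y,s]
e16 deliver 2→3: 3[foll,t=1,x]

1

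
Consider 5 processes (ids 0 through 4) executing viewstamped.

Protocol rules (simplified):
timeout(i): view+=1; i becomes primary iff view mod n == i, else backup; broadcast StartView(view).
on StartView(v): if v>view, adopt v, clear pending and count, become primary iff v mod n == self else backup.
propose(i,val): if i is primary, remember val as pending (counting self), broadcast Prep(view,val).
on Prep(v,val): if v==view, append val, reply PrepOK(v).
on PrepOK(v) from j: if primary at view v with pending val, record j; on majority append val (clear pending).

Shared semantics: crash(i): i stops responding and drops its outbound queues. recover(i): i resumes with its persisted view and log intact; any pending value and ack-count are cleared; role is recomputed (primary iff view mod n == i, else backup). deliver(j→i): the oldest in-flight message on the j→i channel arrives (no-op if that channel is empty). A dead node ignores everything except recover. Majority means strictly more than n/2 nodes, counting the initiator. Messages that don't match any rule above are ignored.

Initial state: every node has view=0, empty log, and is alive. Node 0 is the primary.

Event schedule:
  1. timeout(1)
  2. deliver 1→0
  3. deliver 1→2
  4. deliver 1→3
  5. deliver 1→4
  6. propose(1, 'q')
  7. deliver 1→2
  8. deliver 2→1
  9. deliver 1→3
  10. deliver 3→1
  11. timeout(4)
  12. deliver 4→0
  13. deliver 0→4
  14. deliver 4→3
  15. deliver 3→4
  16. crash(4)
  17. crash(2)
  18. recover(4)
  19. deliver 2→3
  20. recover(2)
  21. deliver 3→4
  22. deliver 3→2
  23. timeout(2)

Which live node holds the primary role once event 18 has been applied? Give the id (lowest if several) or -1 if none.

e1 timeout(1): 1[prim,v=1,-]
e2 deliver 1→0: 0[back,v=1,-]
e3 deliver 1→2: 2[back,v=1,-]
e4 deliver 1→3: 3[back,v=1,-]
e5 deliver 1→4: 4[back,v=1,-]
e6 propose(1,'q'): ·
e7 deliver 1→2: 2[back,v=1,q]
e8 deliver 2→1: ·
e9 deliver 1→3: 3[back,v=1,q]
e10 deliver 3→1: 1[prim,v=1,q]
e11 timeout(4): 4[back,v=2,-]
e12 deliver 4→0: 0[back,v=2,-]
e13 deliver 0→4: ·
e14 deliver 4→3: 3[back,v=2,q]
e15 deliver 3→4: ·
e16 crash(4): 4[✗back,v=2,-]
e17 crash(2): 2[✗back,v=1,q]
e18 recover(4): 4[back,v=2,-]

1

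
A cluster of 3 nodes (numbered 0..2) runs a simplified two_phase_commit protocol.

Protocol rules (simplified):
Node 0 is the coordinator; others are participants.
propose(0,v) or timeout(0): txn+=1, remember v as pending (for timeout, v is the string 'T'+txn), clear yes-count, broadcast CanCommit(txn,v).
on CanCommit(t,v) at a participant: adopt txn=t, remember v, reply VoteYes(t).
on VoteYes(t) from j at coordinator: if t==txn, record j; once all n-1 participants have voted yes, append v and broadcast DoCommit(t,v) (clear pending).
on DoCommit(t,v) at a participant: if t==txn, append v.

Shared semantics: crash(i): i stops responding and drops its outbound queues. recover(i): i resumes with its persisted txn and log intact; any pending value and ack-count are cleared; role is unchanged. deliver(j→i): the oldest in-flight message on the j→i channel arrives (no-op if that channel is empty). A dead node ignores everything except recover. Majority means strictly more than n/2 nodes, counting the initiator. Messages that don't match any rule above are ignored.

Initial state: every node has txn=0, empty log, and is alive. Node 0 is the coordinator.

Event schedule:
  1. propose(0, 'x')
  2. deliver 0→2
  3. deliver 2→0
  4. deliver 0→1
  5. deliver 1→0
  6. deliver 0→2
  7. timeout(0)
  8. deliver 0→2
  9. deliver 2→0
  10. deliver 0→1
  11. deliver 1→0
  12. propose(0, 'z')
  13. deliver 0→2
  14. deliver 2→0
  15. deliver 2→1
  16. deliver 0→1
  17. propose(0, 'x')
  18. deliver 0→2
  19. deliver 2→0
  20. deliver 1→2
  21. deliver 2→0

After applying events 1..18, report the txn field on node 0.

step 1 propose(0,'x'): 0={coor,t=1,log=-}
step 2 deliver 0→2: 2={part,t=1,log=-}
step 3 deliver 2→0: —
step 4 deliver 0→1: 1={part,t=1,log=-}
step 5 deliver 1→0: 0={coor,t=1,log=x}
step 6 deliver 0→2: 2={part,t=1,log=x}
step 7 timeout(0): 0={coor,t=2,log=x}
step 8 deliver 0→2: 2={part,t=2,log=x}
step 9 deliver 2→0: —
step 10 deliver 0→1: 1={part,t=1,log=x}
step 11 deliver 1→0: —
step 12 propose(0,'z'): 0={coor,t=3,log=x}
step 13 deliver 0→2: 2={part,t=3,log=x}
step 14 deliver 2→0: —
step 15 deliver 2→1: —
step 16 deliver 0→1: 1={part,t=2,log=x}
step 17 propose(0,'x'): 0={coor,t=4,log=x}
step 18 deliver 0→2: 2={part,t=4,log=x}

4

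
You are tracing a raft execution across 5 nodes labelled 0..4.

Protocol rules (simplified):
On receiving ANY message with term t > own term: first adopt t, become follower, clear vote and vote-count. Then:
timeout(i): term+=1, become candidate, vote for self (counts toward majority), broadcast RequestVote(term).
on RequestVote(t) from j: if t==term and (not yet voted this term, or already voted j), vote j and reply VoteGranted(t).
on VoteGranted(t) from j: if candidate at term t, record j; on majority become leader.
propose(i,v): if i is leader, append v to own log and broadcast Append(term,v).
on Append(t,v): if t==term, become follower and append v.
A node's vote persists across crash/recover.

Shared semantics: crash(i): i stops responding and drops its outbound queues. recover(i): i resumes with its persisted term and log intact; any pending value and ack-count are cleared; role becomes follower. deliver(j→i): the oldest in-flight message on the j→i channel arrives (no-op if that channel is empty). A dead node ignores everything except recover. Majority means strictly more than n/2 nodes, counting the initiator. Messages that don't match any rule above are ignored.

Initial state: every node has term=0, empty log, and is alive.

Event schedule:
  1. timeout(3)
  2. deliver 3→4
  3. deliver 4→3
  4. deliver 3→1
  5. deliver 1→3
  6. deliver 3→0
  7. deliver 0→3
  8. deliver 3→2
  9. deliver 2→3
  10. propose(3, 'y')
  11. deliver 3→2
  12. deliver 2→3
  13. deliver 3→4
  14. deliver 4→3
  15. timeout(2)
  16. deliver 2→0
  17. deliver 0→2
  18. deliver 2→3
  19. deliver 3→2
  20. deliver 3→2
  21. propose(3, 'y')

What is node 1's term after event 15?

1

e1 timeout(3): 3[cand,t=1,-]
e2 deliver 3→4: 4[foll,t=1,-]
e3 deliver 4→3: ·
e4 deliver 3→1: 1[foll,t=1,-]
e5 deliver 1→3: 3[lead,t=1,-]
e6 deliver 3→0: 0[foll,t=1,-]
e7 deliver 0→3: ·
e8 deliver 3→2: 2[foll,t=1,-]
e9 deliver 2→3: ·
e10 propose(3,'y'): 3[lead,t=1,y]
e11 deliver 3→2: 2[foll,t=1,y]
e12 deliver 2→3: ·
e13 deliver 3→4: 4[foll,t=1,y]
e14 deliver 4→3: ·
e15 timeout(2): 2[cand,t=2,y]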